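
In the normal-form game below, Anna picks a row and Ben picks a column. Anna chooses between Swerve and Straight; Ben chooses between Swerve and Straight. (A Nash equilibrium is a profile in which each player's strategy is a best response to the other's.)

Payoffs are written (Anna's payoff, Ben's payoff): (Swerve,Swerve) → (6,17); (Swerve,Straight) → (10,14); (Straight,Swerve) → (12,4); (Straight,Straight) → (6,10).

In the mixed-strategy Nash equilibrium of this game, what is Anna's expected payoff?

First find y, the probability Ben plays Swerve, from Anna's indifference between Swerve and Straight: 6y + 10(1−y) = 12y + 6(1−y), giving y = 2/5.
Since Anna is indifferent in equilibrium, Anna's expected payoff equals the payoff from either row against (2/5, 3/5). Using Swerve: 6(2/5) + 10(3/5) = 42/5.

42/5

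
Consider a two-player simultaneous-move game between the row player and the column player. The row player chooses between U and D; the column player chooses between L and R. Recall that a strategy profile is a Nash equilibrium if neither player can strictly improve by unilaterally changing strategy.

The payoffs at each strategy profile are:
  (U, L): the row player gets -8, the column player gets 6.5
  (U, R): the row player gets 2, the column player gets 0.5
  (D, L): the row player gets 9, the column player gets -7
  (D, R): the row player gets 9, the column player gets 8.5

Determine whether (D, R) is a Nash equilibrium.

Yes

At (D, R), the row player earns 9; switching to U would give 2, so the row player has no profitable deviation.
The column player earns 8.5; switching to L would give -7, so the column player has no profitable deviation.
Neither player can gain by a unilateral deviation, so this profile is a Nash equilibrium.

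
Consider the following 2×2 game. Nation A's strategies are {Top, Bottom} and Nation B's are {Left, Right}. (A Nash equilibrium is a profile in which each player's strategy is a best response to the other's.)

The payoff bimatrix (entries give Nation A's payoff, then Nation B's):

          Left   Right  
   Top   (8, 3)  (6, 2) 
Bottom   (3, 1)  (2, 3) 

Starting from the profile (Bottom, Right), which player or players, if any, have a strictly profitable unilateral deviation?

Nation A

Nation A at (Bottom, Right) earns 2; deviating to Top yields 6 — a strict improvement.
Nation B earns 3; deviating to Left yields 1 — not better.
Only Nation A has a strictly profitable deviation.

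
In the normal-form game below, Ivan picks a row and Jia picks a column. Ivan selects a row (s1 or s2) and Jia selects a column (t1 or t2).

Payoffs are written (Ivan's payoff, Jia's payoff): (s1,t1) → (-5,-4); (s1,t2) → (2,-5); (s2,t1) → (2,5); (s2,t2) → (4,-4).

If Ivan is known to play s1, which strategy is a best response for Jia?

t1

Against s1, Jia earns -4 from t1 and -5 from t2.
So t1 is the best response.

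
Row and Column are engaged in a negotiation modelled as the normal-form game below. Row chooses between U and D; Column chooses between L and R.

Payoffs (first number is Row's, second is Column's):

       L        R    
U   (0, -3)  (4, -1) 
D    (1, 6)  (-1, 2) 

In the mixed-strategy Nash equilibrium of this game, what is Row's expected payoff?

First find y, the probability Column plays L, from Row's indifference between U and D: 4(1−y) = y − (1−y), giving y = 5/6.
Since Row is indifferent in equilibrium, Row's expected payoff equals the payoff from either row against (5/6, 1/6). Using U: 4(1/6) = 2/3.

2/3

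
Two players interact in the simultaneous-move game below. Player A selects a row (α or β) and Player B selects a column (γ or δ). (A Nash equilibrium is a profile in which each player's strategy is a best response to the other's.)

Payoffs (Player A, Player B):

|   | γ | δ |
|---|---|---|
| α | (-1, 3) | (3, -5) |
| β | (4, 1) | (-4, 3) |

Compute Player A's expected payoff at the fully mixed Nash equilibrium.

First find y, the probability Player B plays γ, from Player A's indifference between α and β: −y + 3(1−y) = 4y − 4(1−y), giving y = 7/12.
Since Player A is indifferent in equilibrium, Player A's expected payoff equals the payoff from either row against (7/12, 5/12). Using α: −(7/12) + 3(5/12) = 2/3.

2/3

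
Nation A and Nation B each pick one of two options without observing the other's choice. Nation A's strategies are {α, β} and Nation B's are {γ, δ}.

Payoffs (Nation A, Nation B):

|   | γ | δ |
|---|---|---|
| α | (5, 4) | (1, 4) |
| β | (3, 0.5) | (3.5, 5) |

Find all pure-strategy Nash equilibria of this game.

(α, γ) and (β, δ)

(α, γ): Nation A gets 5 ≥ 3 from β, and Nation B gets 4 ≥ 4 from δ — Nash equilibrium.
(α, δ): Nation A prefers β (3.5 > 1) — not an equilibrium.
(β, γ): Nation A prefers α (5 > 3); Nation B prefers δ (5 > 0.5) — not an equilibrium.
(β, δ): Nation A gets 3.5 ≥ 1 from α, and Nation B gets 5 ≥ 0.5 from γ — Nash equilibrium.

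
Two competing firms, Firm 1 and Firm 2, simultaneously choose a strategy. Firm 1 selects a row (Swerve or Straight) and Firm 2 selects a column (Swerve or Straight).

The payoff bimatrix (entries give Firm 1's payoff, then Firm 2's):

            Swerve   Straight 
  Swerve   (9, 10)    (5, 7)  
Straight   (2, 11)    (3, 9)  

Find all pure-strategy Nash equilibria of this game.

(Swerve, Swerve): Firm 1 gets 9 ≥ 2 from Straight, and Firm 2 gets 10 ≥ 7 from Straight — Nash equilibrium.
(Swerve, Straight): Firm 2 prefers Swerve (10 > 7) — not an equilibrium.
(Straight, Swerve): Firm 1 prefers Swerve (9 > 2) — not an equilibrium.
(Straight, Straight): Firm 1 prefers Swerve (5 > 3); Firm 2 prefers Swerve (11 > 9) — not an equilibrium.

(Swerve, Swerve)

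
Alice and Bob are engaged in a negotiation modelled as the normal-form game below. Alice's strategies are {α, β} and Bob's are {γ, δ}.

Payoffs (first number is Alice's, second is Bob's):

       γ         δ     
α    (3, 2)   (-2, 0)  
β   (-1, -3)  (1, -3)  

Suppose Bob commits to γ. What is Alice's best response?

α

Against γ, Alice earns 3 from α and -1 from β.
So α is the best response.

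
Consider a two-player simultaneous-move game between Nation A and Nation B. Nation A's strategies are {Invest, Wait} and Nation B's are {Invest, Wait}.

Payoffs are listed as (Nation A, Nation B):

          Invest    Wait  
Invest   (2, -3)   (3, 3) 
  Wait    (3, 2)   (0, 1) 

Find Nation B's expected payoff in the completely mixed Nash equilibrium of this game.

9/7

First find x, the probability Nation A plays Invest, from Nation B's indifference between Invest and Wait: −3x + 2(1−x) = 3x + (1−x), giving x = 1/7.
Since Nation B is indifferent in equilibrium, Nation B's expected payoff equals the payoff from either column against (1/7, 6/7). Using Invest: −3(1/7) + 2(6/7) = 9/7.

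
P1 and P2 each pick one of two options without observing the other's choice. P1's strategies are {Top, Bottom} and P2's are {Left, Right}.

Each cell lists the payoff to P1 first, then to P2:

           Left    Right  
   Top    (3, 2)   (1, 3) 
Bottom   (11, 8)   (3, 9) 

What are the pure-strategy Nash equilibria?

(Top, Left): P1 prefers Bottom (11 > 3); P2 prefers Right (3 > 2) — not an equilibrium.
(Top, Right): P1 prefers Bottom (3 > 1) — not an equilibrium.
(Bottom, Left): P2 prefers Right (9 > 8) — not an equilibrium.
(Bottom, Right): P1 gets 3 ≥ 1 from Top, and P2 gets 9 ≥ 8 from Left — Nash equilibrium.

(Bottom, Right)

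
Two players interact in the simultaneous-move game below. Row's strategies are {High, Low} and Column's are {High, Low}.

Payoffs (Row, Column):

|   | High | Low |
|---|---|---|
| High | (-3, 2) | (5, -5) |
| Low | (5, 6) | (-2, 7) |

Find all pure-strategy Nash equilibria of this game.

none

(High, High): Row prefers Low (5 > -3) — not an equilibrium.
(High, Low): Column prefers High (2 > -5) — not an equilibrium.
(Low, High): Column prefers Low (7 > 6) — not an equilibrium.
(Low, Low): Row prefers High (5 > -2) — not an equilibrium.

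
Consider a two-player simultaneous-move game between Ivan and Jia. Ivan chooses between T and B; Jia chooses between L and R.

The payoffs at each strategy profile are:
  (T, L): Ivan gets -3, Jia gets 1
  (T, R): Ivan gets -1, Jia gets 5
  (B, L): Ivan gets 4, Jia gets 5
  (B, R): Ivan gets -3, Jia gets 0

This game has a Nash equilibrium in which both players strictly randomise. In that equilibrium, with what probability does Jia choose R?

7/9

Let y be the probability that Jia plays L. In a completely mixed equilibrium, Ivan must be indifferent between T and B.
Ivan's expected payoff from T is −3y − (1−y); from B it is 4y − 3(1−y).
Setting these equal: −2y − 1 = 7y − 3, so y = 2/9.
Therefore Jia plays R with probability 1 − 2/9 = 7/9.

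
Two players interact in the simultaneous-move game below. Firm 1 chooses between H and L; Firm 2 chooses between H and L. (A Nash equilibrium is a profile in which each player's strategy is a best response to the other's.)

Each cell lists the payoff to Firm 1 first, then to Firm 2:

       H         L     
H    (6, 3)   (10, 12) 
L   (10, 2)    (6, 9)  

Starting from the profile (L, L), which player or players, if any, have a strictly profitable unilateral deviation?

Firm 1

Firm 1 at (L, L) earns 6; deviating to H yields 10 — a strict improvement.
Firm 2 earns 9; deviating to H yields 2 — not better.
Only Firm 1 has a strictly profitable deviation.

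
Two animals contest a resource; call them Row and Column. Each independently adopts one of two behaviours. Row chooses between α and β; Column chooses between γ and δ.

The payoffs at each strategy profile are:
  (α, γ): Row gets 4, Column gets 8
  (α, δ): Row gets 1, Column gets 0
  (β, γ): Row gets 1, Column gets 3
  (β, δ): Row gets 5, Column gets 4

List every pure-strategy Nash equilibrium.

(α, γ) and (β, δ)

(α, γ): Row gets 4 ≥ 1 from β, and Column gets 8 ≥ 0 from δ — Nash equilibrium.
(α, δ): Row prefers β (5 > 1); Column prefers γ (8 > 0) — not an equilibrium.
(β, γ): Row prefers α (4 > 1); Column prefers δ (4 > 3) — not an equilibrium.
(β, δ): Row gets 5 ≥ 1 from α, and Column gets 4 ≥ 3 from γ — Nash equilibrium.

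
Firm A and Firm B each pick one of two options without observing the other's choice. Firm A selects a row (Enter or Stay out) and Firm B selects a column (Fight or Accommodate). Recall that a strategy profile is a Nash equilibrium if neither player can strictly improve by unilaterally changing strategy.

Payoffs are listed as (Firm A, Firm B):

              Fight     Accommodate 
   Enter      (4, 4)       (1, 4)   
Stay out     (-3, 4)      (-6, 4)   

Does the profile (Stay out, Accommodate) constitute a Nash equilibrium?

No

At (Stay out, Accommodate), Firm A earns -6; switching to Enter would give 1, so Firm A would deviate.
Firm B earns 4; switching to Fight would give 4, so Firm B has no profitable deviation.
Since at least one player can profitably deviate, this is not a Nash equilibrium.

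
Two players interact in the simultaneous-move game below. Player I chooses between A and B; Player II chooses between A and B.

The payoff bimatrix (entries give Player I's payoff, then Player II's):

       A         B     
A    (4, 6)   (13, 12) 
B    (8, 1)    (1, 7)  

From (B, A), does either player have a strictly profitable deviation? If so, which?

Player II

Player I at (B, A) earns 8; deviating to A yields 4 — not better.
Player II earns 1; deviating to B yields 7 — a strict improvement.
Only Player II has a strictly profitable deviation.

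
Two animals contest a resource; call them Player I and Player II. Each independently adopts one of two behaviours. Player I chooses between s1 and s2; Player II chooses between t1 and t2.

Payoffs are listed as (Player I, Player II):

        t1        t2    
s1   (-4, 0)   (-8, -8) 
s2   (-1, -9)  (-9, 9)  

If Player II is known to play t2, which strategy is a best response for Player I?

s1

Against t2, Player I earns -8 from s1 and -9 from s2.
So s1 is the best response.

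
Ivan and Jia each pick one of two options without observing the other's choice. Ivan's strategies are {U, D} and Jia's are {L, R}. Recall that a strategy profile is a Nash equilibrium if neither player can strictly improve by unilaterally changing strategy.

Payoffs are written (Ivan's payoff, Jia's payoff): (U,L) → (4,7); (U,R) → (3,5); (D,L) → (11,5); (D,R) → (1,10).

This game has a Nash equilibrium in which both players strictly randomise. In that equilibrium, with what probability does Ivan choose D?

2/7

Let r be the probability that Ivan plays U. In a completely mixed equilibrium, Jia must be indifferent between L and R.
Jia's expected payoff from L is 7r + 5(1−r); from R it is 5r + 10(1−r).
Setting these equal: 2r + 5 = −5r + 10, so r = 5/7.
Therefore Ivan plays D with probability 1 − 5/7 = 2/7.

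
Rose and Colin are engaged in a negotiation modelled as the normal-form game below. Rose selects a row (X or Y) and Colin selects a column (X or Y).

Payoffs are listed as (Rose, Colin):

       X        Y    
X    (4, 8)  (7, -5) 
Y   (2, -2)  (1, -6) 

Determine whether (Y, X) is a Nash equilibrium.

At (Y, X), Rose earns 2; switching to X would give 4, so Rose would deviate.
Colin earns -2; switching to Y would give -6, so Colin has no profitable deviation.
Since at least one player can profitably deviate, this is not a Nash equilibrium.

No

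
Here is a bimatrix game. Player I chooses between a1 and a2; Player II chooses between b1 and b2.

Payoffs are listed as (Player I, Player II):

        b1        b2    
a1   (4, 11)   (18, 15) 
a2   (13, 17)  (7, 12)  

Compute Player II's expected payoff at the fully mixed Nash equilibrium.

41/3

First find x, the probability Player I plays a1, from Player II's indifference between b1 and b2: 11x + 17(1−x) = 15x + 12(1−x), giving x = 5/9.
Since Player II is indifferent in equilibrium, Player II's expected payoff equals the payoff from either column against (5/9, 4/9). Using b1: 11(5/9) + 17(4/9) = 41/3.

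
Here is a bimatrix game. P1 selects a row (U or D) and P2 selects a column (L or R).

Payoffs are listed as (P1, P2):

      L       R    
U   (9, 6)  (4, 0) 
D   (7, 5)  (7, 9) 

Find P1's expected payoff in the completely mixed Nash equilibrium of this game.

First find q, the probability P2 plays L, from P1's indifference between U and D: 9q + 4(1−q) = 7q + 7(1−q), giving q = 3/5.
Since P1 is indifferent in equilibrium, P1's expected payoff equals the payoff from either row against (3/5, 2/5). Using U: 9(3/5) + 4(2/5) = 7.

7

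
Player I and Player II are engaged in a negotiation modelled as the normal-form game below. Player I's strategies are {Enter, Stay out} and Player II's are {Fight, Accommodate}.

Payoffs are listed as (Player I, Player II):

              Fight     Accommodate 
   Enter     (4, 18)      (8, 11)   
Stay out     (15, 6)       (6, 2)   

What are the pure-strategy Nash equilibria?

(Enter, Fight): Player I prefers Stay out (15 > 4) — not an equilibrium.
(Enter, Accommodate): Player II prefers Fight (18 > 11) — not an equilibrium.
(Stay out, Fight): Player I gets 15 ≥ 4 from Enter, and Player II gets 6 ≥ 2 from Accommodate — Nash equilibrium.
(Stay out, Accommodate): Player I prefers Enter (8 > 6); Player II prefers Fight (6 > 2) — not an equilibrium.

(Stay out, Fight)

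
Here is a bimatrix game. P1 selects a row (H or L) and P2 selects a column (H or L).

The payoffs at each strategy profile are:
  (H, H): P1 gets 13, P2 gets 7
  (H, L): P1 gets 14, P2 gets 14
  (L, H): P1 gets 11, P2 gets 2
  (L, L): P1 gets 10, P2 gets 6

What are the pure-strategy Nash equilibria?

(H, H): P2 prefers L (14 > 7) — not an equilibrium.
(H, L): P1 gets 14 ≥ 10 from L, and P2 gets 14 ≥ 7 from H — Nash equilibrium.
(L, H): P1 prefers H (13 > 11); P2 prefers L (6 > 2) — not an equilibrium.
(L, L): P1 prefers H (14 > 10) — not an equilibrium.

(H, L)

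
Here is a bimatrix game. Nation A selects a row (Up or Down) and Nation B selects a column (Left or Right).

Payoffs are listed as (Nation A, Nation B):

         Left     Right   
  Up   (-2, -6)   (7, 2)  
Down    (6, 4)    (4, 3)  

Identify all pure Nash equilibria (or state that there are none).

(Up, Left): Nation A prefers Down (6 > -2); Nation B prefers Right (2 > -6) — not an equilibrium.
(Up, Right): Nation A gets 7 ≥ 4 from Down, and Nation B gets 2 ≥ -6 from Left — Nash equilibrium.
(Down, Left): Nation A gets 6 ≥ -2 from Up, and Nation B gets 4 ≥ 3 from Right — Nash equilibrium.
(Down, Right): Nation A prefers Up (7 > 4); Nation B prefers Left (4 > 3) — not an equilibrium.

(Up, Right) and (Down, Left)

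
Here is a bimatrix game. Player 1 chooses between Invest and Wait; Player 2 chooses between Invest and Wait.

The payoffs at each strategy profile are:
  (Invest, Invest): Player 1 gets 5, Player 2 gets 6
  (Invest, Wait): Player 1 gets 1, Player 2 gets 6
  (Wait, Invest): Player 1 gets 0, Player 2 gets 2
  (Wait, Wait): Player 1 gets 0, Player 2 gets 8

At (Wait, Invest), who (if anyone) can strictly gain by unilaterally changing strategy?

Player 1 at (Wait, Invest) earns 0; deviating to Invest yields 5 — a strict improvement.
Player 2 earns 2; deviating to Wait yields 8 — a strict improvement.
Both Player 1 and Player 2 have strictly profitable deviations.

Both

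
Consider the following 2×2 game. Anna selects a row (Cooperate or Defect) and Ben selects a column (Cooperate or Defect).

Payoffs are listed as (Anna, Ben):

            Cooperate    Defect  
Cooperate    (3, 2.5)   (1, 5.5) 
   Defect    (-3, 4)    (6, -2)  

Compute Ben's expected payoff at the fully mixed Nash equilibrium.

First find p, the probability Anna plays Cooperate, from Ben's indifference between Cooperate and Defect: 2.5p + 4(1−p) = 5.5p − 2(1−p), giving p = 2/3.
Since Ben is indifferent in equilibrium, Ben's expected payoff equals the payoff from either column against (2/3, 1/3). Using Cooperate: 2.5(2/3) + 4(1/3) = 3.

3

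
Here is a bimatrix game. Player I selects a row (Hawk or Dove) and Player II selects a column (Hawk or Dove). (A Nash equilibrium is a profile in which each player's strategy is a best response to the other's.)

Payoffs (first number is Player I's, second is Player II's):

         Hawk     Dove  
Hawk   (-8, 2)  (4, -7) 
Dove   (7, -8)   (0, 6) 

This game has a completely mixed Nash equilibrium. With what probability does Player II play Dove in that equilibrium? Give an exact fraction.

Let y be the probability that Player II plays Hawk. In a completely mixed equilibrium, Player I must be indifferent between Hawk and Dove.
Player I's expected payoff from Hawk is −8y + 4(1−y); from Dove it is 7y.
Setting these equal: −12y + 4 = 7y, so y = 4/19.
Therefore Player II plays Dove with probability 1 − 4/19 = 15/19.

15/19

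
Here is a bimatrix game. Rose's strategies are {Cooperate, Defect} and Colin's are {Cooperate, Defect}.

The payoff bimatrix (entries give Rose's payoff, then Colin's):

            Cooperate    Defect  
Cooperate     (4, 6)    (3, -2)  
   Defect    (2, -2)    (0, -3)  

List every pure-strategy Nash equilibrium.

(Cooperate, Cooperate)

(Cooperate, Cooperate): Rose gets 4 ≥ 2 from Defect, and Colin gets 6 ≥ -2 from Defect — Nash equilibrium.
(Cooperate, Defect): Colin prefers Cooperate (6 > -2) — not an equilibrium.
(Defect, Cooperate): Rose prefers Cooperate (4 > 2) — not an equilibrium.
(Defect, Defect): Rose prefers Cooperate (3 > 0); Colin prefers Cooperate (-2 > -3) — not an equilibrium.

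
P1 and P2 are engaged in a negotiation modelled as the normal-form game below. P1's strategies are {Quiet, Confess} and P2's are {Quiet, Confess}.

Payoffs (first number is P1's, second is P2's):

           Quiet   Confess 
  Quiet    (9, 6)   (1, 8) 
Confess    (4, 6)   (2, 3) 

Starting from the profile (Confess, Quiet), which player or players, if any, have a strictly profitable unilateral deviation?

P1

P1 at (Confess, Quiet) earns 4; deviating to Quiet yields 9 — a strict improvement.
P2 earns 6; deviating to Confess yields 3 — not better.
Only P1 has a strictly profitable deviation.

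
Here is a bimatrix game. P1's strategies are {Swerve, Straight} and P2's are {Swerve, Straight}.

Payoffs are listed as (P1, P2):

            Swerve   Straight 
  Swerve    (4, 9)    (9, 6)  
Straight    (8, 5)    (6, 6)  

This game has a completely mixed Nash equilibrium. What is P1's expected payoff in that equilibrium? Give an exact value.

First find y, the probability P2 plays Swerve, from P1's indifference between Swerve and Straight: 4y + 9(1−y) = 8y + 6(1−y), giving y = 3/7.
Since P1 is indifferent in equilibrium, P1's expected payoff equals the payoff from either row against (3/7, 4/7). Using Swerve: 4(3/7) + 9(4/7) = 48/7.

48/7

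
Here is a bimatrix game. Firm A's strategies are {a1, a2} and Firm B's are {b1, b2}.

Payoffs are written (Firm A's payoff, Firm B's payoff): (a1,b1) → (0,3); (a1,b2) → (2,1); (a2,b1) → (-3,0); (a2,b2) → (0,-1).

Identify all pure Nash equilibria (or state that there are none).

(a1, b1): Firm A gets 0 ≥ -3 from a2, and Firm B gets 3 ≥ 1 from b2 — Nash equilibrium.
(a1, b2): Firm B prefers b1 (3 > 1) — not an equilibrium.
(a2, b1): Firm A prefers a1 (0 > -3) — not an equilibrium.
(a2, b2): Firm A prefers a1 (2 > 0); Firm B prefers b1 (0 > -1) — not an equilibrium.

(a1, b1)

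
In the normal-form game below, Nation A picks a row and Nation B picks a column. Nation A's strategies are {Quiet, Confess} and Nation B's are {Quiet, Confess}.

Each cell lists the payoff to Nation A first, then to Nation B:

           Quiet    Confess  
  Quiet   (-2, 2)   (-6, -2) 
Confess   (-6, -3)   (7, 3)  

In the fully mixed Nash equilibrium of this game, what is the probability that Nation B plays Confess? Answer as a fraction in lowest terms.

Let q be the probability that Nation B plays Quiet. In a completely mixed equilibrium, Nation A must be indifferent between Quiet and Confess.
Nation A's expected payoff from Quiet is −2q − 6(1−q); from Confess it is −6q + 7(1−q).
Setting these equal: 4q − 6 = −13q + 7, so q = 13/17.
Therefore Nation B plays Confess with probability 1 − 13/17 = 4/17.

4/17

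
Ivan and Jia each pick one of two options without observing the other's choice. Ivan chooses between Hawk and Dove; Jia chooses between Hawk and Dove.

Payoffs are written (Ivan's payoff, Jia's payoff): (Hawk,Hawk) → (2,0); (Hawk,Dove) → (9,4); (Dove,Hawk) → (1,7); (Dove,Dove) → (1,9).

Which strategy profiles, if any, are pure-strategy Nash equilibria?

(Hawk, Hawk): Jia prefers Dove (4 > 0) — not an equilibrium.
(Hawk, Dove): Ivan gets 9 ≥ 1 from Dove, and Jia gets 4 ≥ 0 from Hawk — Nash equilibrium.
(Dove, Hawk): Ivan prefers Hawk (2 > 1); Jia prefers Dove (9 > 7) — not an equilibrium.
(Dove, Dove): Ivan prefers Hawk (9 > 1) — not an equilibrium.

(Hawk, Dove)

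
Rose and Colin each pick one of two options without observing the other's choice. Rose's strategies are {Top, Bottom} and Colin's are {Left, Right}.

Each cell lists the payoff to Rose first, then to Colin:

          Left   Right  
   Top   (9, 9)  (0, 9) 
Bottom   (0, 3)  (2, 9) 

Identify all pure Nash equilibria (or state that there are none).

(Top, Left): Rose gets 9 ≥ 0 from Bottom, and Colin gets 9 ≥ 9 from Right — Nash equilibrium.
(Top, Right): Rose prefers Bottom (2 > 0) — not an equilibrium.
(Bottom, Left): Rose prefers Top (9 > 0); Colin prefers Right (9 > 3) — not an equilibrium.
(Bottom, Right): Rose gets 2 ≥ 0 from Top, and Colin gets 9 ≥ 3 from Left — Nash equilibrium.

(Top, Left) and (Bottom, Right)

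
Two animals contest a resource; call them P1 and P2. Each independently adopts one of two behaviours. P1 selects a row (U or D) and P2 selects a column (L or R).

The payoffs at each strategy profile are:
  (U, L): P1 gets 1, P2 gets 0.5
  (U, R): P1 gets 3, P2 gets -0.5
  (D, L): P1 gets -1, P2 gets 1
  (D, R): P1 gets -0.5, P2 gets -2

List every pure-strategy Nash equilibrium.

(U, L): P1 gets 1 ≥ -1 from D, and P2 gets 0.5 ≥ -0.5 from R — Nash equilibrium.
(U, R): P2 prefers L (0.5 > -0.5) — not an equilibrium.
(D, L): P1 prefers U (1 > -1) — not an equilibrium.
(D, R): P1 prefers U (3 > -0.5); P2 prefers L (1 > -2) — not an equilibrium.

(U, L)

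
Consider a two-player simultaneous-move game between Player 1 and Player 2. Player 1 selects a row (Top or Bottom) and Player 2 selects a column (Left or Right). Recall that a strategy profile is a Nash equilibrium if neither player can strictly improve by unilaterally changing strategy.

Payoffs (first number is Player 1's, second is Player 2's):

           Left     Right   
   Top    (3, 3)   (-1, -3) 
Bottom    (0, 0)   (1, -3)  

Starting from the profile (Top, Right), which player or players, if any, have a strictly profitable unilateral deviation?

Player 1 at (Top, Right) earns -1; deviating to Bottom yields 1 — a strict improvement.
Player 2 earns -3; deviating to Left yields 3 — a strict improvement.
Both Player 1 and Player 2 have strictly profitable deviations.

Both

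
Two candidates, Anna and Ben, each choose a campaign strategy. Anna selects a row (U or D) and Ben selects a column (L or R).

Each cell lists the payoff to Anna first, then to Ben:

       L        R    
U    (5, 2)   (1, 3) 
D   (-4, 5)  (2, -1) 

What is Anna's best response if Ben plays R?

D

Against R, Anna earns 1 from U and 2 from D.
So D is the best response.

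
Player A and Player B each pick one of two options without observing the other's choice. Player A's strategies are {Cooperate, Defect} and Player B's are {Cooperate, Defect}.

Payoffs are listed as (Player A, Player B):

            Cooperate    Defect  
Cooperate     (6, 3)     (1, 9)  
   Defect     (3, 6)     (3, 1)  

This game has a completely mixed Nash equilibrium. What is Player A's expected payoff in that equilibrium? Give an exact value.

3

First find y, the probability Player B plays Cooperate, from Player A's indifference between Cooperate and Defect: 6y + (1−y) = 3y + 3(1−y), giving y = 2/5.
Since Player A is indifferent in equilibrium, Player A's expected payoff equals the payoff from either row against (2/5, 3/5). Using Cooperate: 6(2/5) + (3/5) = 3.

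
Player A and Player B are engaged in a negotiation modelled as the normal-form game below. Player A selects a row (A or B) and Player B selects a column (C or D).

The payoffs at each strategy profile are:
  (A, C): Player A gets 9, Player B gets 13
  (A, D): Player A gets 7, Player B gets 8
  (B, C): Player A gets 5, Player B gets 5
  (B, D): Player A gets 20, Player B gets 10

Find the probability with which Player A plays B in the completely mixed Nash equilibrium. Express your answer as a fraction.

1/2

Let r be the probability that Player A plays A. In a completely mixed equilibrium, Player B must be indifferent between C and D.
Player B's expected payoff from C is 13r + 5(1−r); from D it is 8r + 10(1−r).
Setting these equal: 8r + 5 = −2r + 10, so r = 1/2.
Therefore Player A plays B with probability 1 − 1/2 = 1/2.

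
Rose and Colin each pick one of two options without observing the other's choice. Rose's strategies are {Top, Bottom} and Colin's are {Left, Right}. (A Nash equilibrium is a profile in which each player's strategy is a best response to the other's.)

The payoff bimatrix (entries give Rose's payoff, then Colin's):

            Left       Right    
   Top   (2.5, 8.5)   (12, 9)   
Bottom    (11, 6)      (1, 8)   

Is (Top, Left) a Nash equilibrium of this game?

No

At (Top, Left), Rose earns 2.5; switching to Bottom would give 11, so Rose would deviate.
Colin earns 8.5; switching to Right would give 9, so Colin would deviate.
Since at least one player can profitably deviate, this is not a Nash equilibrium.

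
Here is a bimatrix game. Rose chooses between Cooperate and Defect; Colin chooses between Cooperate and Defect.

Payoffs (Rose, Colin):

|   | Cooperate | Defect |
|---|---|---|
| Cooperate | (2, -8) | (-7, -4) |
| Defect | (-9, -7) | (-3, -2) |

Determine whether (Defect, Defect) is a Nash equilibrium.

At (Defect, Defect), Rose earns -3; switching to Cooperate would give -7, so Rose has no profitable deviation.
Colin earns -2; switching to Cooperate would give -7, so Colin has no profitable deviation.
Neither player can gain by a unilateral deviation, so this profile is a Nash equilibrium.

Yes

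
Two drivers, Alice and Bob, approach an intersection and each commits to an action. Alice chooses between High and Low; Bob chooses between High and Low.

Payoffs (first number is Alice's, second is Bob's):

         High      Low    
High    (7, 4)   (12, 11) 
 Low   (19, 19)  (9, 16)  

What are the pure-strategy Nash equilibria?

(High, Low) and (Low, High)

(High, High): Alice prefers Low (19 > 7); Bob prefers Low (11 > 4) — not an equilibrium.
(High, Low): Alice gets 12 ≥ 9 from Low, and Bob gets 11 ≥ 4 from High — Nash equilibrium.
(Low, High): Alice gets 19 ≥ 7 from High, and Bob gets 19 ≥ 16 from Low — Nash equilibrium.
(Low, Low): Alice prefers High (12 > 9); Bob prefers High (19 > 16) — not an equilibrium.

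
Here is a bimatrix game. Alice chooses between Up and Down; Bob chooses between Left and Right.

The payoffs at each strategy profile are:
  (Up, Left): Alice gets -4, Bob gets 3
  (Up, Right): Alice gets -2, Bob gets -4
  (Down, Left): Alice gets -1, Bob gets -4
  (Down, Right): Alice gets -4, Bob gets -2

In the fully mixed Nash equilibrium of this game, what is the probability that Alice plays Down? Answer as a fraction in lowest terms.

7/9

Let r be the probability that Alice plays Up. In a completely mixed equilibrium, Bob must be indifferent between Left and Right.
Bob's expected payoff from Left is 3r − 4(1−r); from Right it is −4r − 2(1−r).
Setting these equal: 7r − 4 = −2r − 2, so r = 2/9.
Therefore Alice plays Down with probability 1 − 2/9 = 7/9.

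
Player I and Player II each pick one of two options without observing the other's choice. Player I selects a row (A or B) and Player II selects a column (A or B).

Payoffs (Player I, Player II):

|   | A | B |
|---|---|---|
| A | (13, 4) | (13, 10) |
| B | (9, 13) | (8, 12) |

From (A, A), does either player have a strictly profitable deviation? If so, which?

Player II

Player I at (A, A) earns 13; deviating to B yields 9 — not better.
Player II earns 4; deviating to B yields 10 — a strict improvement.
Only Player II has a strictly profitable deviation.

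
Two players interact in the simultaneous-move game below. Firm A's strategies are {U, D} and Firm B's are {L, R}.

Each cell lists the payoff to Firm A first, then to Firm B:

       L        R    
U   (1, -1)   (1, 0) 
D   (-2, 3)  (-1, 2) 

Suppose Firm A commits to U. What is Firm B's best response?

Against U, Firm B earns -1 from L and 0 from R.
So R is the best response.

R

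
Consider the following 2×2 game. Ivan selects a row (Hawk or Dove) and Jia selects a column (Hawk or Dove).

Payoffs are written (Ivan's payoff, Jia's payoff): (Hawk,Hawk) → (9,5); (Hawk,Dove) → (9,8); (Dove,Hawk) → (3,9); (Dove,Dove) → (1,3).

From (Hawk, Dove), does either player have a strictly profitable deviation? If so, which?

Neither

Ivan at (Hawk, Dove) earns 9; deviating to Dove yields 1 — not better.
Jia earns 8; deviating to Hawk yields 5 — not better.
Neither player can strictly improve; the profile is a Nash equilibrium.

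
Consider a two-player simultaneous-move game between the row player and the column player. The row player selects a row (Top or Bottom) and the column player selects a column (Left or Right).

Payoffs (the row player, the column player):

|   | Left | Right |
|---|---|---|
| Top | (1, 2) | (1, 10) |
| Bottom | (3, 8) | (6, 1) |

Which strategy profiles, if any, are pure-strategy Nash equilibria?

(Top, Left): the row player prefers Bottom (3 > 1); the column player prefers Right (10 > 2) — not an equilibrium.
(Top, Right): the row player prefers Bottom (6 > 1) — not an equilibrium.
(Bottom, Left): the row player gets 3 ≥ 1 from Top, and the column player gets 8 ≥ 1 from Right — Nash equilibrium.
(Bottom, Right): the column player prefers Left (8 > 1) — not an equilibrium.

(Bottom, Left)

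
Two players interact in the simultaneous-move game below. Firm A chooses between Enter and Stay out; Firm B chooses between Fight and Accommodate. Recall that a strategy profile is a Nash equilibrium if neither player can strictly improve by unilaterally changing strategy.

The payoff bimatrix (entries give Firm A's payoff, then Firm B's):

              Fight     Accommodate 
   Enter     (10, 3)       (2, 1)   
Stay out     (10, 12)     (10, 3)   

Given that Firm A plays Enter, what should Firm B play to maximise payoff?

Fight

Against Enter, Firm B earns 3 from Fight and 1 from Accommodate.
So Fight is the best response.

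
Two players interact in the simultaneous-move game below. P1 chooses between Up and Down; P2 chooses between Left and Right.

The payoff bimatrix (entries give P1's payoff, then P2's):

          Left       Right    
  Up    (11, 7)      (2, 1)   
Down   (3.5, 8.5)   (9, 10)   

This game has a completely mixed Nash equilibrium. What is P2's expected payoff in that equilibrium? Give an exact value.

First find p, the probability P1 plays Up, from P2's indifference between Left and Right: 7p + 8.5(1−p) = p + 10(1−p), giving p = 1/5.
Since P2 is indifferent in equilibrium, P2's expected payoff equals the payoff from either column against (1/5, 4/5). Using Left: 7(1/5) + 8.5(4/5) = 41/5.

41/5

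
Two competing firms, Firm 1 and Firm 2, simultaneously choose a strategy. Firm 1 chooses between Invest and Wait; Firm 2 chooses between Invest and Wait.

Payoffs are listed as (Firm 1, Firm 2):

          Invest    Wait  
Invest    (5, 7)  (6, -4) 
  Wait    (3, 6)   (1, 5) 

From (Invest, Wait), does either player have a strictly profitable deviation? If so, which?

Firm 1 at (Invest, Wait) earns 6; deviating to Wait yields 1 — not better.
Firm 2 earns -4; deviating to Invest yields 7 — a strict improvement.
Only Firm 2 has a strictly profitable deviation.

Firm 2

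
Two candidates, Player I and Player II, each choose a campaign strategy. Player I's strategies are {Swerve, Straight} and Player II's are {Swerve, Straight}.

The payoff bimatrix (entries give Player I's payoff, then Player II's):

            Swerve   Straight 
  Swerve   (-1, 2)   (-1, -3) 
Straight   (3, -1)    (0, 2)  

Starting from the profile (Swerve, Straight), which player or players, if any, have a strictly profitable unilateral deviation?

Both

Player I at (Swerve, Straight) earns -1; deviating to Straight yields 0 — a strict improvement.
Player II earns -3; deviating to Swerve yields 2 — a strict improvement.
Both Player I and Player II have strictly profitable deviations.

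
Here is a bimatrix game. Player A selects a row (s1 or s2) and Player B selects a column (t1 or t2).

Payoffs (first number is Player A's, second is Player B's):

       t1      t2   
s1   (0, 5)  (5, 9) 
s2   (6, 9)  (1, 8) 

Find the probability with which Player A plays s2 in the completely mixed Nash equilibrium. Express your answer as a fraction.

Let p be the probability that Player A plays s1. In a completely mixed equilibrium, Player B must be indifferent between t1 and t2.
Player B's expected payoff from t1 is 5p + 9(1−p); from t2 it is 9p + 8(1−p).
Setting these equal: −4p + 9 = p + 8, so p = 1/5.
Therefore Player A plays s2 with probability 1 − 1/5 = 4/5.

4/5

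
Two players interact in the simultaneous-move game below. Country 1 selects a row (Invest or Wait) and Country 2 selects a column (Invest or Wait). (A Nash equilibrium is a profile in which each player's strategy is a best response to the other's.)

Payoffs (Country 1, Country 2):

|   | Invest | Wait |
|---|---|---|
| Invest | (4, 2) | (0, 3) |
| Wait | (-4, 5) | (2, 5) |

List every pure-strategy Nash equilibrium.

(Invest, Invest): Country 2 prefers Wait (3 > 2) — not an equilibrium.
(Invest, Wait): Country 1 prefers Wait (2 > 0) — not an equilibrium.
(Wait, Invest): Country 1 prefers Invest (4 > -4) — not an equilibrium.
(Wait, Wait): Country 1 gets 2 ≥ 0 from Invest, and Country 2 gets 5 ≥ 5 from Invest — Nash equilibrium.

(Wait, Wait)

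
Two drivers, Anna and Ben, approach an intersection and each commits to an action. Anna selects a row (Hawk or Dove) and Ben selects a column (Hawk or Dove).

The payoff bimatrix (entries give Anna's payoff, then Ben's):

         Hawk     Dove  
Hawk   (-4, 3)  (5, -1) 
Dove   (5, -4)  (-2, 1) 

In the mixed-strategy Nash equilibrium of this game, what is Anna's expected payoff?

First find y, the probability Ben plays Hawk, from Anna's indifference between Hawk and Dove: −4y + 5(1−y) = 5y − 2(1−y), giving y = 7/16.
Since Anna is indifferent in equilibrium, Anna's expected payoff equals the payoff from either row against (7/16, 9/16). Using Hawk: −4(7/16) + 5(9/16) = 17/16.

17/16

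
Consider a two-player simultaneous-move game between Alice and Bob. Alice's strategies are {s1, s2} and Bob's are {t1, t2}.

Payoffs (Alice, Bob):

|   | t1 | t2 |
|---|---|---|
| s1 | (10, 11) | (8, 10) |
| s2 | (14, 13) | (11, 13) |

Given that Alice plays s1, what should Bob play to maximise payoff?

t1

Against s1, Bob earns 11 from t1 and 10 from t2.
So t1 is the best response.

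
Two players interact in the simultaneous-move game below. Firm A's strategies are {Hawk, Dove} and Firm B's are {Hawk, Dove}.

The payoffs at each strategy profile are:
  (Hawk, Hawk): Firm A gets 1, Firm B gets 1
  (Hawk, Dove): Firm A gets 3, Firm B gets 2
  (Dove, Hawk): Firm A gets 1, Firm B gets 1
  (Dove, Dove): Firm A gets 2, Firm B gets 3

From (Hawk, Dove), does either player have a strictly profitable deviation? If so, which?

Neither

Firm A at (Hawk, Dove) earns 3; deviating to Dove yields 2 — not better.
Firm B earns 2; deviating to Hawk yields 1 — not better.
Neither player can strictly improve; the profile is a Nash equilibrium.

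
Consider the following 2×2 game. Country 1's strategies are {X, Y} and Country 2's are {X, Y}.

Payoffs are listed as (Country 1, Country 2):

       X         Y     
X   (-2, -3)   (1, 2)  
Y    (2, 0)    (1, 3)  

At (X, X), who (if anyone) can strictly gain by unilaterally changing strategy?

Country 1 at (X, X) earns -2; deviating to Y yields 2 — a strict improvement.
Country 2 earns -3; deviating to Y yields 2 — a strict improvement.
Both Country 1 and Country 2 have strictly profitable deviations.

Both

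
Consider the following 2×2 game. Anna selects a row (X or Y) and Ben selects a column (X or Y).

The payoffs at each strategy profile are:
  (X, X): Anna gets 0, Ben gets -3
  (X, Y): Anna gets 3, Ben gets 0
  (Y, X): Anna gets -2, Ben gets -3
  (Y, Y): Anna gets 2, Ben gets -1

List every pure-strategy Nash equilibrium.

(X, X): Ben prefers Y (0 > -3) — not an equilibrium.
(X, Y): Anna gets 3 ≥ 2 from Y, and Ben gets 0 ≥ -3 from X — Nash equilibrium.
(Y, X): Anna prefers X (0 > -2); Ben prefers Y (-1 > -3) — not an equilibrium.
(Y, Y): Anna prefers X (3 > 2) — not an equilibrium.

(X, Y)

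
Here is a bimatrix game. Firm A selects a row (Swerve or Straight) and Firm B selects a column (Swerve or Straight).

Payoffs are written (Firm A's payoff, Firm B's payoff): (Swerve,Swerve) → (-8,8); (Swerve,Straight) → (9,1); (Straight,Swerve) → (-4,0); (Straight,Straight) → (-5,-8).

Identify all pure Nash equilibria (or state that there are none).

(Straight, Swerve)

(Swerve, Swerve): Firm A prefers Straight (-4 > -8) — not an equilibrium.
(Swerve, Straight): Firm B prefers Swerve (8 > 1) — not an equilibrium.
(Straight, Swerve): Firm A gets -4 ≥ -8 from Swerve, and Firm B gets 0 ≥ -8 from Straight — Nash equilibrium.
(Straight, Straight): Firm A prefers Swerve (9 > -5); Firm B prefers Swerve (0 > -8) — not an equilibrium.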